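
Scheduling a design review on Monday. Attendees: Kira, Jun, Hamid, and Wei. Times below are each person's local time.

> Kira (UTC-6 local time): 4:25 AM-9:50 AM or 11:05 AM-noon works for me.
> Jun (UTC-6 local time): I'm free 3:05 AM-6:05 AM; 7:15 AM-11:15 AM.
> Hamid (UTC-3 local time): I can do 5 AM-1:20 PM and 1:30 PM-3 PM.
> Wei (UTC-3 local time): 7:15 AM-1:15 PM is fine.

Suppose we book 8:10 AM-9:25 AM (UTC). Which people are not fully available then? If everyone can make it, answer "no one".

Kira in UTC: 10:25-15:50, 17:05-18:00 (add 6h to convert from UTC-6).
Jun in UTC: 09:05-12:05, 13:15-17:15 (add 6h to convert from UTC-6).
Hamid in UTC: 08:00-16:20, 16:30-18:00 (add 3h to convert from UTC-3).
Wei in UTC: 10:15-16:15 (add 3h to convert from UTC-3).
Kira: not fully free for 08:10-09:25. Jun: not fully free for 08:10-09:25. Hamid: free for 08:10-09:25. Wei: not fully free for 08:10-09:25.

Jun, Kira, Wei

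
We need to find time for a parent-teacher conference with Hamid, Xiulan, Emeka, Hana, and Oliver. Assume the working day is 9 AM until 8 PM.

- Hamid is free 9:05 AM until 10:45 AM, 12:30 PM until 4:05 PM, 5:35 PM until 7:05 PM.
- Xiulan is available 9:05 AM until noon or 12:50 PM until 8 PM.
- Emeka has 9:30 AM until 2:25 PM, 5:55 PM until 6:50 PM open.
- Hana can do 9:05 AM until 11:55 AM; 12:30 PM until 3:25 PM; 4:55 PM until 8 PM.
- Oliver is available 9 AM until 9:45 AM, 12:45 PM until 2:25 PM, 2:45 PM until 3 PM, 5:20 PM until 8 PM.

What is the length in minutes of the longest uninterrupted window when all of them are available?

95

Hamid ∩ Xiulan: 09:05-10:45, 12:50-16:05, 17:35-19:05.
Hamid ∩ Xiulan ∩ Emeka: 09:30-10:45, 12:50-14:25, 17:55-18:50.
Hamid ∩ Xiulan ∩ Emeka ∩ Hana: 09:30-10:45, 12:50-14:25, 17:55-18:50.
Hamid ∩ Xiulan ∩ Emeka ∩ Hana ∩ Oliver: 09:30-09:45, 12:50-14:25, 17:55-18:50.
So the common availability across everyone is 09:30-09:45, 12:50-14:25, 17:55-18:50.
The longest is 12:50-14:25 at 95 minutes.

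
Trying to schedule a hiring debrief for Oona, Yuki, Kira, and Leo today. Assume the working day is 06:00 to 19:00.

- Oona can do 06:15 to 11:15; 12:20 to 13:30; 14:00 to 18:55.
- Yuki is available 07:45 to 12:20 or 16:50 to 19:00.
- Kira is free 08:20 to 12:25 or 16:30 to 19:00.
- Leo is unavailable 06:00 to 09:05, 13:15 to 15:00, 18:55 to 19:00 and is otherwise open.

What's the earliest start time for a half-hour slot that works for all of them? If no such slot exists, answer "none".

Oona free: 06:15-11:15, 12:20-13:30, 14:00-18:55.
Yuki free: 07:45-12:20, 16:50-19:00.
Kira free: 08:20-12:25, 16:30-19:00.
Leo free: 09:05-13:15, 15:00-18:55 (invert busy blocks within the working day).
Oona ∩ Yuki: 07:45-11:15, 16:50-18:55.
Oona ∩ Yuki ∩ Kira: 08:20-11:15, 16:50-18:55.
Oona ∩ Yuki ∩ Kira ∩ Leo: 09:05-11:15, 16:50-18:55.
The first common window of at least 30 minutes is 09:05-11:15, so the earliest start is 09:05.

09:05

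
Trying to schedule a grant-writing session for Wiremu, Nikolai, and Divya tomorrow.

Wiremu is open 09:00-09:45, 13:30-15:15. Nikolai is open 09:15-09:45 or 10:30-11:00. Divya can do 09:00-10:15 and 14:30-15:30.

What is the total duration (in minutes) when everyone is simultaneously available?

Wiremu ∩ Nikolai: 09:15-09:45.
Wiremu ∩ Nikolai ∩ Divya: 09:15-09:45.
So the common availability across everyone is 09:15-09:45.
That's a single block of 30 minutes.

30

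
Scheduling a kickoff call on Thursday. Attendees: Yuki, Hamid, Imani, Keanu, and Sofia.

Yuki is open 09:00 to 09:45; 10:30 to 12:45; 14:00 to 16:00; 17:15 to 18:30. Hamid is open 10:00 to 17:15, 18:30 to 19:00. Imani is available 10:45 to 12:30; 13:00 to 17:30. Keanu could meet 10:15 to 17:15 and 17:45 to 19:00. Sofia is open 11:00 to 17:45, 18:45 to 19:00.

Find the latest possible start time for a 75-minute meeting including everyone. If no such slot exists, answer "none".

Yuki ∩ Hamid: 10:30-12:45, 14:00-16:00.
Yuki ∩ Hamid ∩ Imani: 10:45-12:30, 14:00-16:00.
Yuki ∩ Hamid ∩ Imani ∩ Keanu: 10:45-12:30, 14:00-16:00.
Yuki ∩ Hamid ∩ Imani ∩ Keanu ∩ Sofia: 11:00-12:30, 14:00-16:00.
The last common window of at least 75 minutes is 14:00-16:00; a 75-minute meeting can start as late as 14:45 and still end by 16:00.

14:45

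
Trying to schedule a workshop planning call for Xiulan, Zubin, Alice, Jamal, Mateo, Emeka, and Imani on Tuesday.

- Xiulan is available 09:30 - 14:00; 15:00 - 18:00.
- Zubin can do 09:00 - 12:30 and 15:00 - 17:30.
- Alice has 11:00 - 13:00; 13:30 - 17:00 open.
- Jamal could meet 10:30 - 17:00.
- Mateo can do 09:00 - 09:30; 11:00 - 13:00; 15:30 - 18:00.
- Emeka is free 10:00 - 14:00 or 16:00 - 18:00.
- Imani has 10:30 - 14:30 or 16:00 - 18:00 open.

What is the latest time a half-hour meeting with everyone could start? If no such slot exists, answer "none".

Xiulan ∩ Zubin: 09:30-12:30, 15:00-17:30.
Xiulan ∩ Zubin ∩ Alice: 11:00-12:30, 15:00-17:00.
Xiulan ∩ Zubin ∩ Alice ∩ Jamal: 11:00-12:30, 15:00-17:00.
Xiulan ∩ Zubin ∩ Alice ∩ Jamal ∩ Mateo: 11:00-12:30, 15:30-17:00.
Xiulan ∩ Zubin ∩ Alice ∩ Jamal ∩ Mateo ∩ Emeka: 11:00-12:30, 16:00-17:00.
Xiulan ∩ Zubin ∩ Alice ∩ Jamal ∩ Mateo ∩ Emeka ∩ Imani: 11:00-12:30, 16:00-17:00.
The last common window of at least 30 minutes is 16:00-17:00; a 30-minute meeting can start as late as 16:30 and still end by 17:00.

16:30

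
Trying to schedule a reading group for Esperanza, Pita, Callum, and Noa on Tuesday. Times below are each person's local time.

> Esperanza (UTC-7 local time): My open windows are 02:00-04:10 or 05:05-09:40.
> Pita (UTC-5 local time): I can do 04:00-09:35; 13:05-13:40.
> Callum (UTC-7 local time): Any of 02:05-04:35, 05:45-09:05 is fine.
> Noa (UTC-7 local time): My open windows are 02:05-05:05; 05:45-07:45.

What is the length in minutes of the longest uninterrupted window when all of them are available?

Esperanza in UTC: 09:00-11:10, 12:05-16:40 (add 7h to convert from UTC-7).
Pita in UTC: 09:00-14:35, 18:05-18:40 (add 5h to convert from UTC-5).
Callum in UTC: 09:05-11:35, 12:45-16:05 (add 7h to convert from UTC-7).
Noa in UTC: 09:05-12:05, 12:45-14:45 (add 7h to convert from UTC-7).
Esperanza ∩ Pita: 09:00-11:10, 12:05-14:35.
Esperanza ∩ Pita ∩ Callum: 09:05-11:10, 12:45-14:35.
Esperanza ∩ Pita ∩ Callum ∩ Noa: 09:05-11:10, 12:45-14:35.
So the common availability across everyone is 09:05-11:10, 12:45-14:35.
The longest is 09:05-11:10 at 125 minutes.

125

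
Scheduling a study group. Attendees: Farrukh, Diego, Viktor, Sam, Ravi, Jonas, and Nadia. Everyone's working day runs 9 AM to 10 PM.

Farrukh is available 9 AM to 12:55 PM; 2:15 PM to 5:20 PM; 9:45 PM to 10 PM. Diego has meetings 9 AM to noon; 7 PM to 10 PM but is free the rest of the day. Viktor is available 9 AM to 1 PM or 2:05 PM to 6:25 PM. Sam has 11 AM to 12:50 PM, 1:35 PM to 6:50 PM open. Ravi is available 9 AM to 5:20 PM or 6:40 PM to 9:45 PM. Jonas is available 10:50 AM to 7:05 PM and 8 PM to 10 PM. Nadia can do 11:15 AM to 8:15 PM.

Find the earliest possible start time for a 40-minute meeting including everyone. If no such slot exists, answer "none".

Farrukh free: 09:00-12:55, 14:15-17:20, 21:45-22:00.
Diego free: 12:00-19:00 (invert busy blocks within the working day).
Viktor free: 09:00-13:00, 14:05-18:25.
Sam free: 11:00-12:50, 13:35-18:50.
Ravi free: 09:00-17:20, 18:40-21:45.
Jonas free: 10:50-19:05, 20:00-22:00.
Nadia free: 11:15-20:15.
Farrukh ∩ Diego: 12:00-12:55, 14:15-17:20.
Farrukh ∩ Diego ∩ Viktor: 12:00-12:55, 14:15-17:20.
Farrukh ∩ Diego ∩ Viktor ∩ Sam: 12:00-12:50, 14:15-17:20.
Farrukh ∩ Diego ∩ Viktor ∩ Sam ∩ Ravi: 12:00-12:50, 14:15-17:20.
Farrukh ∩ Diego ∩ Viktor ∩ Sam ∩ Ravi ∩ Jonas: 12:00-12:50, 14:15-17:20.
Farrukh ∩ Diego ∩ Viktor ∩ Sam ∩ Ravi ∩ Jonas ∩ Nadia: 12:00-12:50, 14:15-17:20.
The first common window of at least 40 minutes is 12:00-12:50, so the earliest start is 12:00.

12:00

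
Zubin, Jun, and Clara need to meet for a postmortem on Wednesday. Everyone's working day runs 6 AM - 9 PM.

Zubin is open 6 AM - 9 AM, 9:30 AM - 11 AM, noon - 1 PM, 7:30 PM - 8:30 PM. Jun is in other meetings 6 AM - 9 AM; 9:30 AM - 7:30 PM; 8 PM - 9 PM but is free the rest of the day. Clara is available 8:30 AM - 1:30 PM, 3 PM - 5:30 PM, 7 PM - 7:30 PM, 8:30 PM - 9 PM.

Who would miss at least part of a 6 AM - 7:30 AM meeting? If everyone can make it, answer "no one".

Clara, Jun

Zubin free: 06:00-09:00, 09:30-11:00, 12:00-13:00, 19:30-20:30.
Jun free: 09:00-09:30, 19:30-20:00 (invert busy blocks within the working day).
Clara free: 08:30-13:30, 15:00-17:30, 19:00-19:30, 20:30-21:00.
Zubin: free for 06:00-07:30. Jun: not fully free for 06:00-07:30. Clara: not fully free for 06:00-07:30.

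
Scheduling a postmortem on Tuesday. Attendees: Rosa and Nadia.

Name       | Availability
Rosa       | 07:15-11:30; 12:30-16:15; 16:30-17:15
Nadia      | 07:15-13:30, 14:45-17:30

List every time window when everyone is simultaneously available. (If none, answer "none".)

07:15-11:30, 12:30-13:30, 14:45-16:15, 16:30-17:15

Rosa ∩ Nadia: 07:15-11:30, 12:30-13:30, 14:45-16:15, 16:30-17:15.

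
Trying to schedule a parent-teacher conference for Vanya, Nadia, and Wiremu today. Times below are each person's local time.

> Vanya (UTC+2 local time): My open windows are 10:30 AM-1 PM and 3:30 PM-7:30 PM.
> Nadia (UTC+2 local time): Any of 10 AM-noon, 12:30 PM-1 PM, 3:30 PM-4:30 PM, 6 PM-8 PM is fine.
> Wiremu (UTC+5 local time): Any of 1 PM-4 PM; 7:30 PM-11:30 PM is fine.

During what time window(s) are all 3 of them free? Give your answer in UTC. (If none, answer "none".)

Vanya in UTC: 08:30-11:00, 13:30-17:30 (subtract 2h to convert from UTC+2).
Nadia in UTC: 08:00-10:00, 10:30-11:00, 13:30-14:30, 16:00-18:00 (subtract 2h to convert from UTC+2).
Wiremu in UTC: 08:00-11:00, 14:30-18:30 (subtract 5h to convert from UTC+5).
Vanya ∩ Nadia: 08:30-10:00, 10:30-11:00, 13:30-14:30, 16:00-17:30.
Vanya ∩ Nadia ∩ Wiremu: 08:30-10:00, 10:30-11:00, 16:00-17:30.

08:30-10:00, 10:30-11:00, 16:00-17:30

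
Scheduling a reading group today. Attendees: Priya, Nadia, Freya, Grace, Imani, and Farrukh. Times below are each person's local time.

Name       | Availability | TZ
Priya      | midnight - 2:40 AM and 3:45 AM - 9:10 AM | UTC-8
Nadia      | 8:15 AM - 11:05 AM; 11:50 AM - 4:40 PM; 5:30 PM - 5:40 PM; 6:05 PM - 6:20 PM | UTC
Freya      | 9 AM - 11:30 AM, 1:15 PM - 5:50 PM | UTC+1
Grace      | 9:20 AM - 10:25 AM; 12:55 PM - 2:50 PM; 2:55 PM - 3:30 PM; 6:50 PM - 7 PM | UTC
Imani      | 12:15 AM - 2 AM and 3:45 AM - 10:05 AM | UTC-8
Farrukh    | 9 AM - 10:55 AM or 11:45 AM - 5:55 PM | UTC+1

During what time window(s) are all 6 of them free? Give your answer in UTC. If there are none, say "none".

09:20-09:55, 12:55-14:50, 14:55-15:30

Priya in UTC: 08:00-10:40, 11:45-17:10 (add 8h to convert from UTC-8).
Nadia in UTC: 08:15-11:05, 11:50-16:40, 17:30-17:40, 18:05-18:20.
Freya in UTC: 08:00-10:30, 12:15-16:50 (subtract 1h to convert from UTC+1).
Grace in UTC: 09:20-10:25, 12:55-14:50, 14:55-15:30, 18:50-19:00.
Imani in UTC: 08:15-10:00, 11:45-18:05 (add 8h to convert from UTC-8).
Farrukh in UTC: 08:00-09:55, 10:45-16:55 (subtract 1h to convert from UTC+1).
Priya ∩ Nadia: 08:15-10:40, 11:50-16:40.
Priya ∩ Nadia ∩ Freya: 08:15-10:30, 12:15-16:40.
Priya ∩ Nadia ∩ Freya ∩ Grace: 09:20-10:25, 12:55-14:50, 14:55-15:30.
Priya ∩ Nadia ∩ Freya ∩ Grace ∩ Imani: 09:20-10:00, 12:55-14:50, 14:55-15:30.
Priya ∩ Nadia ∩ Freya ∩ Grace ∩ Imani ∩ Farrukh: 09:20-09:55, 12:55-14:50, 14:55-15:30.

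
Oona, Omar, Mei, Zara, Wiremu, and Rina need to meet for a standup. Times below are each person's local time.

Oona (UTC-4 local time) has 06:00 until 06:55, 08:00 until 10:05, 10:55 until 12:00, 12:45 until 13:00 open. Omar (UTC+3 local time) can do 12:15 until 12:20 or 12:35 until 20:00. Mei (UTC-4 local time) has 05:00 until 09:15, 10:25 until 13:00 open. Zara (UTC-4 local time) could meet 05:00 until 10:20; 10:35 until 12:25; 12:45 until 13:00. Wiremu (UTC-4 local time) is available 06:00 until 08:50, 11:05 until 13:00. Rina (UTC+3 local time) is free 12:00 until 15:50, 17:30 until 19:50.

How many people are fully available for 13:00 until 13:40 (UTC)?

Oona in UTC: 10:00-10:55, 12:00-14:05, 14:55-16:00, 16:45-17:00 (add 4h to convert from UTC-4).
Omar in UTC: 09:15-09:20, 09:35-17:00 (subtract 3h to convert from UTC+3).
Mei in UTC: 09:00-13:15, 14:25-17:00 (add 4h to convert from UTC-4).
Zara in UTC: 09:00-14:20, 14:35-16:25, 16:45-17:00 (add 4h to convert from UTC-4).
Wiremu in UTC: 10:00-12:50, 15:05-17:00 (add 4h to convert from UTC-4).
Rina in UTC: 09:00-12:50, 14:30-16:50 (subtract 3h to convert from UTC+3).
Oona, Omar, and Zara can make the full 13:00-13:40 slot — that's 3.

3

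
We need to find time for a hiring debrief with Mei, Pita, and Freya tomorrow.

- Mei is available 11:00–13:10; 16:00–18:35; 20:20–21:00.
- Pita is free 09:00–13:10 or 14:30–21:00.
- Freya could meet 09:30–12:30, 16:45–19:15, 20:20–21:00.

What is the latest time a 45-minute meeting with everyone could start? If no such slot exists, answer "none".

Mei ∩ Pita: 11:00-13:10, 16:00-18:35, 20:20-21:00.
Mei ∩ Pita ∩ Freya: 11:00-12:30, 16:45-18:35, 20:20-21:00.
The last common window of at least 45 minutes is 16:45-18:35; a 45-minute meeting can start as late as 17:50 and still end by 18:35.

17:50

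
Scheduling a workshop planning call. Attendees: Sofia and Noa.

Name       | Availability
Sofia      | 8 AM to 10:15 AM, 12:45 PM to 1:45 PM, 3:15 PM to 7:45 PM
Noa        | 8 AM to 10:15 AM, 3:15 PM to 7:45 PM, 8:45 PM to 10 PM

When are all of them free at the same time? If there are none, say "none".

Sofia ∩ Noa: 08:00-10:15, 15:15-19:45.
Those are the intersection windows.

08:00-10:15, 15:15-19:45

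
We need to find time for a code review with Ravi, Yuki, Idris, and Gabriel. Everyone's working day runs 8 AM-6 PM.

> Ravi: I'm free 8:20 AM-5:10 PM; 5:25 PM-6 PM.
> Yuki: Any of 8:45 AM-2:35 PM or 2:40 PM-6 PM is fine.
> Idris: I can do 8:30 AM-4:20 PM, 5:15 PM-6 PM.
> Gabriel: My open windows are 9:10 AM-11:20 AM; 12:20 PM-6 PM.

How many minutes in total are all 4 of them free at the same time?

Ravi ∩ Yuki: 08:45-14:35, 14:40-17:10, 17:25-18:00.
Ravi ∩ Yuki ∩ Idris: 08:45-14:35, 14:40-16:20, 17:25-18:00.
Ravi ∩ Yuki ∩ Idris ∩ Gabriel: 09:10-11:20, 12:20-14:35, 14:40-16:20, 17:25-18:00.
Summing the common windows: 130 + 135 + 100 + 35 = 400 minutes.

400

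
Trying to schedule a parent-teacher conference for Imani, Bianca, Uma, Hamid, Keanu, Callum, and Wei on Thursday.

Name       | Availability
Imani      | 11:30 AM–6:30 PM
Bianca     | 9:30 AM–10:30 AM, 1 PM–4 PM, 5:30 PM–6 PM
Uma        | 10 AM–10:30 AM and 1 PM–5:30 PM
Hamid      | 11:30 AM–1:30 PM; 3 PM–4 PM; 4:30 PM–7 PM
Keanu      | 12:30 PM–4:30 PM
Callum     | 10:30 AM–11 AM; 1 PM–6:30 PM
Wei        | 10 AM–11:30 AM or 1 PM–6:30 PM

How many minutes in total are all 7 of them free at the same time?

90

Imani ∩ Bianca: 13:00-16:00, 17:30-18:00.
Imani ∩ Bianca ∩ Uma: 13:00-16:00.
Imani ∩ Bianca ∩ Uma ∩ Hamid: 13:00-13:30, 15:00-16:00.
Imani ∩ Bianca ∩ Uma ∩ Hamid ∩ Keanu: 13:00-13:30, 15:00-16:00.
Imani ∩ Bianca ∩ Uma ∩ Hamid ∩ Keanu ∩ Callum: 13:00-13:30, 15:00-16:00.
Imani ∩ Bianca ∩ Uma ∩ Hamid ∩ Keanu ∩ Callum ∩ Wei: 13:00-13:30, 15:00-16:00.
Summing the common windows: 30 + 60 = 90 minutes.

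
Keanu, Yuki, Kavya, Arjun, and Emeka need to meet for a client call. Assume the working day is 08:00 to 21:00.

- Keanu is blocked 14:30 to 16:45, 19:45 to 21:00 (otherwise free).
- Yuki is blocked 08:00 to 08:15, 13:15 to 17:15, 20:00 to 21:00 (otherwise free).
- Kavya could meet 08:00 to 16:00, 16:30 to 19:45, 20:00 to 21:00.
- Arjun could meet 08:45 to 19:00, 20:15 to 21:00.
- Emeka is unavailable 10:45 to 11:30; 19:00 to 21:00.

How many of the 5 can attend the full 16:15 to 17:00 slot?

2

Keanu free: 08:00-14:30, 16:45-19:45 (invert busy blocks within the working day).
Yuki free: 08:15-13:15, 17:15-20:00 (invert busy blocks within the working day).
Kavya free: 08:00-16:00, 16:30-19:45, 20:00-21:00.
Arjun free: 08:45-19:00, 20:15-21:00.
Emeka free: 08:00-10:45, 11:30-19:00 (invert busy blocks within the working day).
Arjun and Emeka can make the full 16:15-17:00 slot — that's 2.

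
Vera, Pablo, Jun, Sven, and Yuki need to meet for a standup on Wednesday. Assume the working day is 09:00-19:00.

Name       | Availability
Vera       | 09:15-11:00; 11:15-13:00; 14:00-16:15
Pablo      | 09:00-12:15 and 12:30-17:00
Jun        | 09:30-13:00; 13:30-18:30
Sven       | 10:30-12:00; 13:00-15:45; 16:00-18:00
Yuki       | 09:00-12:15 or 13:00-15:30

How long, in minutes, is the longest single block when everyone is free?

Vera ∩ Pablo: 09:15-11:00, 11:15-12:15, 12:30-13:00, 14:00-16:15.
Vera ∩ Pablo ∩ Jun: 09:30-11:00, 11:15-12:15, 12:30-13:00, 14:00-16:15.
Vera ∩ Pablo ∩ Jun ∩ Sven: 10:30-11:00, 11:15-12:00, 14:00-15:45, 16:00-16:15.
Vera ∩ Pablo ∩ Jun ∩ Sven ∩ Yuki: 10:30-11:00, 11:15-12:00, 14:00-15:30.
So the common availability across everyone is 10:30-11:00, 11:15-12:00, 14:00-15:30.
The longest is 14:00-15:30 at 90 minutes.

90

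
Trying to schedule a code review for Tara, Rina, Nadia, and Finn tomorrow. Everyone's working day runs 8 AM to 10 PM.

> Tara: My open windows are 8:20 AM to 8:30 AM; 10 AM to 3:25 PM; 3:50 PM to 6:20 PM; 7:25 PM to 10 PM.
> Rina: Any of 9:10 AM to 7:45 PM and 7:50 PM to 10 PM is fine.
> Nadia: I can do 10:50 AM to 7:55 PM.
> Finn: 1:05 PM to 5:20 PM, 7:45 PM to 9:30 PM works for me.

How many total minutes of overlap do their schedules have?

Tara ∩ Rina: 10:00-15:25, 15:50-18:20, 19:25-19:45, 19:50-22:00.
Tara ∩ Rina ∩ Nadia: 10:50-15:25, 15:50-18:20, 19:25-19:45, 19:50-19:55.
Tara ∩ Rina ∩ Nadia ∩ Finn: 13:05-15:25, 15:50-17:20, 19:50-19:55.
Summing the common windows: 140 + 90 + 5 = 235 minutes.

235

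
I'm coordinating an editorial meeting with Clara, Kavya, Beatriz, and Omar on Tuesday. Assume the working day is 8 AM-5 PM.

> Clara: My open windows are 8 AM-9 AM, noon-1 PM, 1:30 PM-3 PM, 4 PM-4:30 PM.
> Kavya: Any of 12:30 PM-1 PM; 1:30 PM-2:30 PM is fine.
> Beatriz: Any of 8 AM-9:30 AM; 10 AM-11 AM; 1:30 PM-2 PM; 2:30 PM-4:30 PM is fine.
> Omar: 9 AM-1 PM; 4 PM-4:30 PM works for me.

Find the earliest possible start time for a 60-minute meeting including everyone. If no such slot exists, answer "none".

Clara ∩ Kavya: 12:30-13:00, 13:30-14:30.
Clara ∩ Kavya ∩ Beatriz: 13:30-14:00.
Clara ∩ Kavya ∩ Beatriz ∩ Omar: ∅.
There is no time when everyone is free.
No common window is at least 60 minutes long.

none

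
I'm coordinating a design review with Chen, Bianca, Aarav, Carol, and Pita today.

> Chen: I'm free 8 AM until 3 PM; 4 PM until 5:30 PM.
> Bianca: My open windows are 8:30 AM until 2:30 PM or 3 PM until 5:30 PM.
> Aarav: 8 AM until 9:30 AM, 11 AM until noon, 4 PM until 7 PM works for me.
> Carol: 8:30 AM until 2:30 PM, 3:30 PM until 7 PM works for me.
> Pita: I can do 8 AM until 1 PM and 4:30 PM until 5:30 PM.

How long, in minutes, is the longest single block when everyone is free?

Chen ∩ Bianca: 08:30-14:30, 16:00-17:30.
Chen ∩ Bianca ∩ Aarav: 08:30-09:30, 11:00-12:00, 16:00-17:30.
Chen ∩ Bianca ∩ Aarav ∩ Carol: 08:30-09:30, 11:00-12:00, 16:00-17:30.
Chen ∩ Bianca ∩ Aarav ∩ Carol ∩ Pita: 08:30-09:30, 11:00-12:00, 16:30-17:30.
The longest is 08:30-09:30 at 60 minutes.

60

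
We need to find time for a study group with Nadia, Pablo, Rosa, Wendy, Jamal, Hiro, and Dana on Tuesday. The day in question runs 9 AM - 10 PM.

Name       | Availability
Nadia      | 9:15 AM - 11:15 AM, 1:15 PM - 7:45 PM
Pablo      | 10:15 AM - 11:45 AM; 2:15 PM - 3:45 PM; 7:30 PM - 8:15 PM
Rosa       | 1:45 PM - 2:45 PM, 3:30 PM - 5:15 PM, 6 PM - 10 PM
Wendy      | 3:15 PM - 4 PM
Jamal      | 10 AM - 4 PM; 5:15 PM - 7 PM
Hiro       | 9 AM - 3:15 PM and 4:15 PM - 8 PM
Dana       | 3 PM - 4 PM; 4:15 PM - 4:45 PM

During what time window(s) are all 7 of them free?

Nadia ∩ Pablo: 10:15-11:15, 14:15-15:45, 19:30-19:45.
Nadia ∩ Pablo ∩ Rosa: 14:15-14:45, 15:30-15:45, 19:30-19:45.
Nadia ∩ Pablo ∩ Rosa ∩ Wendy: 15:30-15:45.
Nadia ∩ Pablo ∩ Rosa ∩ Wendy ∩ Jamal: 15:30-15:45.
Nadia ∩ Pablo ∩ Rosa ∩ Wendy ∩ Jamal ∩ Hiro: ∅.
Nadia ∩ Pablo ∩ Rosa ∩ Wendy ∩ Jamal ∩ Hiro ∩ Dana: ∅.
There is no time when everyone is free.

none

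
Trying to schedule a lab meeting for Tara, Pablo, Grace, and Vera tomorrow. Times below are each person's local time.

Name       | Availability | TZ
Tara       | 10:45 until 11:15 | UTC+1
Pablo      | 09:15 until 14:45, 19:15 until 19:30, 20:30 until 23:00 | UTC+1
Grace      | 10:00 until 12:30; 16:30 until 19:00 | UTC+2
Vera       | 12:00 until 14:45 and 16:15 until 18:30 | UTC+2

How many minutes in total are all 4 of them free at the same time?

Tara in UTC: 09:45-10:15 (subtract 1h to convert from UTC+1).
Pablo in UTC: 08:15-13:45, 18:15-18:30, 19:30-22:00 (subtract 1h to convert from UTC+1).
Grace in UTC: 08:00-10:30, 14:30-17:00 (subtract 2h to convert from UTC+2).
Vera in UTC: 10:00-12:45, 14:15-16:30 (subtract 2h to convert from UTC+2).
Tara ∩ Pablo: 09:45-10:15.
Tara ∩ Pablo ∩ Grace: 09:45-10:15.
Tara ∩ Pablo ∩ Grace ∩ Vera: 10:00-10:15.
That's a single block of 15 minutes.

15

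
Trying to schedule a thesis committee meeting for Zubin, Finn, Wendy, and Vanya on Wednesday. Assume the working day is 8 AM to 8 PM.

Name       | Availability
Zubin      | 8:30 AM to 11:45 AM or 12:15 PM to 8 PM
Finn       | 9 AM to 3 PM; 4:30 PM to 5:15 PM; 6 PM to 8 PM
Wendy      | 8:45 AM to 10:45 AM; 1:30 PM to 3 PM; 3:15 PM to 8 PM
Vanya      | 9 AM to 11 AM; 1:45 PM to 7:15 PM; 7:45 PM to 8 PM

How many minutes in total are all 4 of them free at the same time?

Zubin ∩ Finn: 09:00-11:45, 12:15-15:00, 16:30-17:15, 18:00-20:00.
Zubin ∩ Finn ∩ Wendy: 09:00-10:45, 13:30-15:00, 16:30-17:15, 18:00-20:00.
Zubin ∩ Finn ∩ Wendy ∩ Vanya: 09:00-10:45, 13:45-15:00, 16:30-17:15, 18:00-19:15, 19:45-20:00.
Summing the common windows: 105 + 75 + 45 + 75 + 15 = 315 minutes.

315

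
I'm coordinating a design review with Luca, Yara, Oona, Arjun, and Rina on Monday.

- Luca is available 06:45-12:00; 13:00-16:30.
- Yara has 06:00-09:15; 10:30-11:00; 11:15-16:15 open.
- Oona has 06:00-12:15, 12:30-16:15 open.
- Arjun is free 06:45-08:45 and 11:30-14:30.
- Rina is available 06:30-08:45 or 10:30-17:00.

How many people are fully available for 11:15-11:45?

Luca, Yara, Oona, and Rina can make the full 11:15-11:45 slot — that's 4.

4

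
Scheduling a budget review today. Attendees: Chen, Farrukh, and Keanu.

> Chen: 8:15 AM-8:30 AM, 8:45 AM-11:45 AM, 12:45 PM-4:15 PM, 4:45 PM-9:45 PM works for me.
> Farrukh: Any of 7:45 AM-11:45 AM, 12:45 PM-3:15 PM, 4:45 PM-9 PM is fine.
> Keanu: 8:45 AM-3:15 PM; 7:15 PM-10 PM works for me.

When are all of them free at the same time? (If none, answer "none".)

08:45-11:45, 12:45-15:15, 19:15-21:00

Chen ∩ Farrukh: 08:15-08:30, 08:45-11:45, 12:45-15:15, 16:45-21:00.
Chen ∩ Farrukh ∩ Keanu: 08:45-11:45, 12:45-15:15, 19:15-21:00.
Those are the intersection windows.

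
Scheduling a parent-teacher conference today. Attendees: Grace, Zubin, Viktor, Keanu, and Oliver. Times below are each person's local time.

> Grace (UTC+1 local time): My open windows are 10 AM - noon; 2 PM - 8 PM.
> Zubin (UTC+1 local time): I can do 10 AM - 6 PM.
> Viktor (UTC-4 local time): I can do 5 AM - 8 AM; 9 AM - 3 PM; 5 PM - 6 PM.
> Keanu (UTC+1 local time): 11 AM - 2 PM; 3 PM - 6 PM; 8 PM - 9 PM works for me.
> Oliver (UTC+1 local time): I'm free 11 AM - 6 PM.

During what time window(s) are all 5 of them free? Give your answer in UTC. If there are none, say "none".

Grace in UTC: 09:00-11:00, 13:00-19:00 (subtract 1h to convert from UTC+1).
Zubin in UTC: 09:00-17:00 (subtract 1h to convert from UTC+1).
Viktor in UTC: 09:00-12:00, 13:00-19:00, 21:00-22:00 (add 4h to convert from UTC-4).
Keanu in UTC: 10:00-13:00, 14:00-17:00, 19:00-20:00 (subtract 1h to convert from UTC+1).
Oliver in UTC: 10:00-17:00 (subtract 1h to convert from UTC+1).
Grace ∩ Zubin: 09:00-11:00, 13:00-17:00.
Grace ∩ Zubin ∩ Viktor: 09:00-11:00, 13:00-17:00.
Grace ∩ Zubin ∩ Viktor ∩ Keanu: 10:00-11:00, 14:00-17:00.
Grace ∩ Zubin ∩ Viktor ∩ Keanu ∩ Oliver: 10:00-11:00, 14:00-17:00.
Those are the intersection windows.

10:00-11:00, 14:00-17:00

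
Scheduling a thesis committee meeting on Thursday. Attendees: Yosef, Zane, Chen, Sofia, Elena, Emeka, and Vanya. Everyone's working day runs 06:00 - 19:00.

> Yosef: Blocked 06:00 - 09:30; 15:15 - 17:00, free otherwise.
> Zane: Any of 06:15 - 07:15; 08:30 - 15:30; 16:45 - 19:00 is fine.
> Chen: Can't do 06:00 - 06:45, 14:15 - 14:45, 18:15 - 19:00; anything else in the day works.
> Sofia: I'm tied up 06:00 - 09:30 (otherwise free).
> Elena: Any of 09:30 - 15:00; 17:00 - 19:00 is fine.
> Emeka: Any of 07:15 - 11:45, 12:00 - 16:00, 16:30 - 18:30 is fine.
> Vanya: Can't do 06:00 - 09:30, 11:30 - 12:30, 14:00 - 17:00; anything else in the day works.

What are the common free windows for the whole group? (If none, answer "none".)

Yosef free: 09:30-15:15, 17:00-19:00 (invert busy blocks within the working day).
Zane free: 06:15-07:15, 08:30-15:30, 16:45-19:00.
Chen free: 06:45-14:15, 14:45-18:15 (invert busy blocks within the working day).
Sofia free: 09:30-19:00 (invert busy blocks within the working day).
Elena free: 09:30-15:00, 17:00-19:00.
Emeka free: 07:15-11:45, 12:00-16:00, 16:30-18:30.
Vanya free: 09:30-11:30, 12:30-14:00, 17:00-19:00 (invert busy blocks within the working day).
Yosef ∩ Zane: 09:30-15:15, 17:00-19:00.
Yosef ∩ Zane ∩ Chen: 09:30-14:15, 14:45-15:15, 17:00-18:15.
Yosef ∩ Zane ∩ Chen ∩ Sofia: 09:30-14:15, 14:45-15:15, 17:00-18:15.
Yosef ∩ Zane ∩ Chen ∩ Sofia ∩ Elena: 09:30-14:15, 14:45-15:00, 17:00-18:15.
Yosef ∩ Zane ∩ Chen ∩ Sofia ∩ Elena ∩ Emeka: 09:30-11:45, 12:00-14:15, 14:45-15:00, 17:00-18:15.
Yosef ∩ Zane ∩ Chen ∩ Sofia ∩ Elena ∩ Emeka ∩ Vanya: 09:30-11:30, 12:30-14:00, 17:00-18:15.

09:30-11:30, 12:30-14:00, 17:00-18:15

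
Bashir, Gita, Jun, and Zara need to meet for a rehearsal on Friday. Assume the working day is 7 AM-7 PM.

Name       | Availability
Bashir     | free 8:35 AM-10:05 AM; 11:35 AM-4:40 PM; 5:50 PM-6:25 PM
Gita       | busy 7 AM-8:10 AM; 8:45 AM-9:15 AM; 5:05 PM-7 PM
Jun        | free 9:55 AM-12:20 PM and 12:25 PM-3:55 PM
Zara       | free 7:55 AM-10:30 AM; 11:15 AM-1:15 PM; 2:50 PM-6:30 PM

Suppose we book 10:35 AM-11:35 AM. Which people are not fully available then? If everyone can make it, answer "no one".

Bashir free: 08:35-10:05, 11:35-16:40, 17:50-18:25.
Gita free: 08:10-08:45, 09:15-17:05 (invert busy blocks within the working day).
Jun free: 09:55-12:20, 12:25-15:55.
Zara free: 07:55-10:30, 11:15-13:15, 14:50-18:30.
Bashir: not fully free for 10:35-11:35. Gita: free for 10:35-11:35. Jun: free for 10:35-11:35. Zara: not fully free for 10:35-11:35.

Bashir, Zara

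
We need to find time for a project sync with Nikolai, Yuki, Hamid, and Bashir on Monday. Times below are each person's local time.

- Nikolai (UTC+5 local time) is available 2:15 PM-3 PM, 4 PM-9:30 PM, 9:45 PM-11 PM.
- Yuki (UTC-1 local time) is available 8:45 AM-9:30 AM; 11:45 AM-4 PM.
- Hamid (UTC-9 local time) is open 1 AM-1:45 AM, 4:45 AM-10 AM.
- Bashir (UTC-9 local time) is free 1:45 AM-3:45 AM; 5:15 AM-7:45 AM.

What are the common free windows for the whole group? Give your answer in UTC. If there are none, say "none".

14:15-16:30

Nikolai in UTC: 09:15-10:00, 11:00-16:30, 16:45-18:00 (subtract 5h to convert from UTC+5).
Yuki in UTC: 09:45-10:30, 12:45-17:00 (add 1h to convert from UTC-1).
Hamid in UTC: 10:00-10:45, 13:45-19:00 (add 9h to convert from UTC-9).
Bashir in UTC: 10:45-12:45, 14:15-16:45 (add 9h to convert from UTC-9).
Nikolai ∩ Yuki: 09:45-10:00, 12:45-16:30, 16:45-17:00.
Nikolai ∩ Yuki ∩ Hamid: 13:45-16:30, 16:45-17:00.
Nikolai ∩ Yuki ∩ Hamid ∩ Bashir: 14:15-16:30.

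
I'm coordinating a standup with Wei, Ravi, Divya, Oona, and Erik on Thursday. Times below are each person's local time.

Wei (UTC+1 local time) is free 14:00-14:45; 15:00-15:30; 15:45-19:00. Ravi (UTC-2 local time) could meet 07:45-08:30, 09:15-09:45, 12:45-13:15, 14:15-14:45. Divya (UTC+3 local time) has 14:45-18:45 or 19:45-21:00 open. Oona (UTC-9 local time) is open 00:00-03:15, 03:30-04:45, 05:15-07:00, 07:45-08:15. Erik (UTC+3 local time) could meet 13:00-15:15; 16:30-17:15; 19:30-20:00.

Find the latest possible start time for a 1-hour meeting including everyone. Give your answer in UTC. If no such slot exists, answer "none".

Wei in UTC: 13:00-13:45, 14:00-14:30, 14:45-18:00 (subtract 1h to convert from UTC+1).
Ravi in UTC: 09:45-10:30, 11:15-11:45, 14:45-15:15, 16:15-16:45 (add 2h to convert from UTC-2).
Divya in UTC: 11:45-15:45, 16:45-18:00 (subtract 3h to convert from UTC+3).
Oona in UTC: 09:00-12:15, 12:30-13:45, 14:15-16:00, 16:45-17:15 (add 9h to convert from UTC-9).
Erik in UTC: 10:00-12:15, 13:30-14:15, 16:30-17:00 (subtract 3h to convert from UTC+3).
Wei ∩ Ravi: 14:45-15:15, 16:15-16:45.
Wei ∩ Ravi ∩ Divya: 14:45-15:15.
Wei ∩ Ravi ∩ Divya ∩ Oona: 14:45-15:15.
Wei ∩ Ravi ∩ Divya ∩ Oona ∩ Erik: ∅.
There is no time when everyone is free.
No common window is at least 60 minutes long.

none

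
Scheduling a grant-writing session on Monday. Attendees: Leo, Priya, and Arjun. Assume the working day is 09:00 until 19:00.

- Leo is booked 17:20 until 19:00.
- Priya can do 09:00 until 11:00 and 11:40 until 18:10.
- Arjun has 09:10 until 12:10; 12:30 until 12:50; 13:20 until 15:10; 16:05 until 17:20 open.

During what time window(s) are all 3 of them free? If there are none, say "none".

09:10-11:00, 11:40-12:10, 12:30-12:50, 13:20-15:10, 16:05-17:20

Leo free: 09:00-17:20 (invert busy blocks within the working day).
Priya free: 09:00-11:00, 11:40-18:10.
Arjun free: 09:10-12:10, 12:30-12:50, 13:20-15:10, 16:05-17:20.
Leo ∩ Priya: 09:00-11:00, 11:40-17:20.
Leo ∩ Priya ∩ Arjun: 09:10-11:00, 11:40-12:10, 12:30-12:50, 13:20-15:10, 16:05-17:20.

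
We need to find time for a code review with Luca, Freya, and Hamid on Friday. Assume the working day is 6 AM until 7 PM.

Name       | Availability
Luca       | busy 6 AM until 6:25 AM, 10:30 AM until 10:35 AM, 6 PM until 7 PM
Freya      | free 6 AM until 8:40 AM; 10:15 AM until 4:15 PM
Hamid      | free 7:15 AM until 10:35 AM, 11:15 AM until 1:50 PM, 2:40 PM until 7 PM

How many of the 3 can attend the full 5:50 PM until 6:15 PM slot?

Luca free: 06:25-10:30, 10:35-18:00 (invert busy blocks within the working day).
Freya free: 06:00-08:40, 10:15-16:15.
Hamid free: 07:15-10:35, 11:15-13:50, 14:40-19:00.
Hamid can make the full 17:50-18:15 slot — that's 1.

1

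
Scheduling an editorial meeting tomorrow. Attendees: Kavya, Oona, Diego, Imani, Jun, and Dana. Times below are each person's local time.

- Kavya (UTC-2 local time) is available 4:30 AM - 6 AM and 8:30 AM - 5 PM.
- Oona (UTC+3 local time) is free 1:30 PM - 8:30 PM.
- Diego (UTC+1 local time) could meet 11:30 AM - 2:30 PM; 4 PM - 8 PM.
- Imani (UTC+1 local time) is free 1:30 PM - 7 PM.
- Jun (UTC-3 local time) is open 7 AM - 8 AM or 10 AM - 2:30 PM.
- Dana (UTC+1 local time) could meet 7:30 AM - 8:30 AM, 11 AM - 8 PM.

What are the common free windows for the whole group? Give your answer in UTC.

13:00-13:30, 15:00-17:30

Kavya in UTC: 06:30-08:00, 10:30-19:00 (add 2h to convert from UTC-2).
Oona in UTC: 10:30-17:30 (subtract 3h to convert from UTC+3).
Diego in UTC: 10:30-13:30, 15:00-19:00 (subtract 1h to convert from UTC+1).
Imani in UTC: 12:30-18:00 (subtract 1h to convert from UTC+1).
Jun in UTC: 10:00-11:00, 13:00-17:30 (add 3h to convert from UTC-3).
Dana in UTC: 06:30-07:30, 10:00-19:00 (subtract 1h to convert from UTC+1).
Kavya ∩ Oona: 10:30-17:30.
Kavya ∩ Oona ∩ Diego: 10:30-13:30, 15:00-17:30.
Kavya ∩ Oona ∩ Diego ∩ Imani: 12:30-13:30, 15:00-17:30.
Kavya ∩ Oona ∩ Diego ∩ Imani ∩ Jun: 13:00-13:30, 15:00-17:30.
Kavya ∩ Oona ∩ Diego ∩ Imani ∩ Jun ∩ Dana: 13:00-13:30, 15:00-17:30.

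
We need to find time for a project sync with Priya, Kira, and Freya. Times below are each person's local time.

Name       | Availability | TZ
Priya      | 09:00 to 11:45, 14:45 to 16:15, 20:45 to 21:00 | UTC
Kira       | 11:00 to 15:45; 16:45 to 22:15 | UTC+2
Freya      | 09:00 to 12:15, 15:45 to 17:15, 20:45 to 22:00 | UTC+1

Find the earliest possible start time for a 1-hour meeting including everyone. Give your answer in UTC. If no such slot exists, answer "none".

Priya in UTC: 09:00-11:45, 14:45-16:15, 20:45-21:00.
Kira in UTC: 09:00-13:45, 14:45-20:15 (subtract 2h to convert from UTC+2).
Freya in UTC: 08:00-11:15, 14:45-16:15, 19:45-21:00 (subtract 1h to convert from UTC+1).
Priya ∩ Kira: 09:00-11:45, 14:45-16:15.
Priya ∩ Kira ∩ Freya: 09:00-11:15, 14:45-16:15.
So the common availability across everyone is 09:00-11:15, 14:45-16:15.
The first common window of at least 60 minutes is 09:00-11:15, so the earliest start is 09:00.

09:00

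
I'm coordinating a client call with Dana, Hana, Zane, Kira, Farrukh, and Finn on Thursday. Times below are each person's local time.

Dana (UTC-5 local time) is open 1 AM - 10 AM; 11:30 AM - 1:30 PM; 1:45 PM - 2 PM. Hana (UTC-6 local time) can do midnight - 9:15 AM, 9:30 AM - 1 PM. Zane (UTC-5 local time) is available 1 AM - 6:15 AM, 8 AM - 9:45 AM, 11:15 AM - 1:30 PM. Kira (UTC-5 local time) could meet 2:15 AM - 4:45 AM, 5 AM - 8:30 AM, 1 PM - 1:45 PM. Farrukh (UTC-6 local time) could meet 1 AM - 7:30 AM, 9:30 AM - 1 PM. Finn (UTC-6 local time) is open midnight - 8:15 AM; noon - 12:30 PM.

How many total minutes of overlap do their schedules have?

285

Dana in UTC: 06:00-15:00, 16:30-18:30, 18:45-19:00 (add 5h to convert from UTC-5).
Hana in UTC: 06:00-15:15, 15:30-19:00 (add 6h to convert from UTC-6).
Zane in UTC: 06:00-11:15, 13:00-14:45, 16:15-18:30 (add 5h to convert from UTC-5).
Kira in UTC: 07:15-09:45, 10:00-13:30, 18:00-18:45 (add 5h to convert from UTC-5).
Farrukh in UTC: 07:00-13:30, 15:30-19:00 (add 6h to convert from UTC-6).
Finn in UTC: 06:00-14:15, 18:00-18:30 (add 6h to convert from UTC-6).
Dana ∩ Hana: 06:00-15:00, 16:30-18:30, 18:45-19:00.
Dana ∩ Hana ∩ Zane: 06:00-11:15, 13:00-14:45, 16:30-18:30.
Dana ∩ Hana ∩ Zane ∩ Kira: 07:15-09:45, 10:00-11:15, 13:00-13:30, 18:00-18:30.
Dana ∩ Hana ∩ Zane ∩ Kira ∩ Farrukh: 07:15-09:45, 10:00-11:15, 13:00-13:30, 18:00-18:30.
Dana ∩ Hana ∩ Zane ∩ Kira ∩ Farrukh ∩ Finn: 07:15-09:45, 10:00-11:15, 13:00-13:30, 18:00-18:30.
Summing the common windows: 150 + 75 + 30 + 30 = 285 minutes.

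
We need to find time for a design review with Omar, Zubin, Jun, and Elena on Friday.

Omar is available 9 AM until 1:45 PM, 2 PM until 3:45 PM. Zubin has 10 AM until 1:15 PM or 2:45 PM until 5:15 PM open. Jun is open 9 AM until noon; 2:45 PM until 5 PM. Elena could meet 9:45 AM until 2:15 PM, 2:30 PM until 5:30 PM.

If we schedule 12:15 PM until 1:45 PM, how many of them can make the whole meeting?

2

Omar and Elena can make the full 12:15-13:45 slot — that's 2.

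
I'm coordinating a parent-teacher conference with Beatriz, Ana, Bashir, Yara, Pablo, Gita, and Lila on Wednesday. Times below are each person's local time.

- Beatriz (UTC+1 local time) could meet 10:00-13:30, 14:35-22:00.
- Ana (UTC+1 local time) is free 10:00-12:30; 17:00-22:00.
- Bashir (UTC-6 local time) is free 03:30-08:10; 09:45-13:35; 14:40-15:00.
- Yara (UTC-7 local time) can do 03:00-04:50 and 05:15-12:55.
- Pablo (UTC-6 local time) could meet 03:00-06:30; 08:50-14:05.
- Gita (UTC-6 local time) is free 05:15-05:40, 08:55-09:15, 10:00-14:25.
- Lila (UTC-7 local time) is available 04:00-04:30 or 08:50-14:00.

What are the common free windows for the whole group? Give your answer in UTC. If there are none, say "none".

11:15-11:30, 16:00-19:35

Beatriz in UTC: 09:00-12:30, 13:35-21:00 (subtract 1h to convert from UTC+1).
Ana in UTC: 09:00-11:30, 16:00-21:00 (subtract 1h to convert from UTC+1).
Bashir in UTC: 09:30-14:10, 15:45-19:35, 20:40-21:00 (add 6h to convert from UTC-6).
Yara in UTC: 10:00-11:50, 12:15-19:55 (add 7h to convert from UTC-7).
Pablo in UTC: 09:00-12:30, 14:50-20:05 (add 6h to convert from UTC-6).
Gita in UTC: 11:15-11:40, 14:55-15:15, 16:00-20:25 (add 6h to convert from UTC-6).
Lila in UTC: 11:00-11:30, 15:50-21:00 (add 7h to convert from UTC-7).
Beatriz ∩ Ana: 09:00-11:30, 16:00-21:00.
Beatriz ∩ Ana ∩ Bashir: 09:30-11:30, 16:00-19:35, 20:40-21:00.
Beatriz ∩ Ana ∩ Bashir ∩ Yara: 10:00-11:30, 16:00-19:35.
Beatriz ∩ Ana ∩ Bashir ∩ Yara ∩ Pablo: 10:00-11:30, 16:00-19:35.
Beatriz ∩ Ana ∩ Bashir ∩ Yara ∩ Pablo ∩ Gita: 11:15-11:30, 16:00-19:35.
Beatriz ∩ Ana ∩ Bashir ∩ Yara ∩ Pablo ∩ Gita ∩ Lila: 11:15-11:30, 16:00-19:35.
Those are the intersection windows.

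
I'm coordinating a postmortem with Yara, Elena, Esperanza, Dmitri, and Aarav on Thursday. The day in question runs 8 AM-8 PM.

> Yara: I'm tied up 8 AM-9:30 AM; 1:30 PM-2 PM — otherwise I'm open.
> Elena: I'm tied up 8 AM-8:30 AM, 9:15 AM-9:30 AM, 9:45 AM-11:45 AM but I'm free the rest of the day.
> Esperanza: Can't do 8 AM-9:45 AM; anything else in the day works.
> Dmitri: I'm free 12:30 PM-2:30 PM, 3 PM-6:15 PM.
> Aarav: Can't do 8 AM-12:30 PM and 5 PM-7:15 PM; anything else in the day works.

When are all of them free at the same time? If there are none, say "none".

Yara free: 09:30-13:30, 14:00-20:00 (invert busy blocks within the working day).
Elena free: 08:30-09:15, 09:30-09:45, 11:45-20:00 (invert busy blocks within the working day).
Esperanza free: 09:45-20:00 (invert busy blocks within the working day).
Dmitri free: 12:30-14:30, 15:00-18:15.
Aarav free: 12:30-17:00, 19:15-20:00 (invert busy blocks within the working day).
Yara ∩ Elena: 09:30-09:45, 11:45-13:30, 14:00-20:00.
Yara ∩ Elena ∩ Esperanza: 11:45-13:30, 14:00-20:00.
Yara ∩ Elena ∩ Esperanza ∩ Dmitri: 12:30-13:30, 14:00-14:30, 15:00-18:15.
Yara ∩ Elena ∩ Esperanza ∩ Dmitri ∩ Aarav: 12:30-13:30, 14:00-14:30, 15:00-17:00.
Those are the intersection windows.

12:30-13:30, 14:00-14:30, 15:00-17:00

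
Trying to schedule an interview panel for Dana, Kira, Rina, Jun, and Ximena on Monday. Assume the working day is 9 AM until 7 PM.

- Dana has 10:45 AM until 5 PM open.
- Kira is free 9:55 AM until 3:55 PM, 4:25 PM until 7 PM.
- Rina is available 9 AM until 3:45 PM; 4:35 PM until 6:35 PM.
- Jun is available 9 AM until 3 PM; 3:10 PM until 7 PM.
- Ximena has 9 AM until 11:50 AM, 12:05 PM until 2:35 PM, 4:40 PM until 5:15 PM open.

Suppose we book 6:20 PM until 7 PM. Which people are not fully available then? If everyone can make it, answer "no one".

Dana, Rina, Ximena

Dana: not fully free for 18:20-19:00. Kira: free for 18:20-19:00. Rina: not fully free for 18:20-19:00. Jun: free for 18:20-19:00. Ximena: not fully free for 18:20-19:00.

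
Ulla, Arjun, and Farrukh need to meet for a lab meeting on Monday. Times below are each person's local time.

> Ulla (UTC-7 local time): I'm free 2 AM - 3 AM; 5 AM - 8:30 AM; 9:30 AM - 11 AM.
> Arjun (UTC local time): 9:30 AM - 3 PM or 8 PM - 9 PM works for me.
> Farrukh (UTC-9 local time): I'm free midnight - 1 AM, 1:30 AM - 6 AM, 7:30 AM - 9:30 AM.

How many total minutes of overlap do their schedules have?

Ulla in UTC: 09:00-10:00, 12:00-15:30, 16:30-18:00 (add 7h to convert from UTC-7).
Arjun in UTC: 09:30-15:00, 20:00-21:00.
Farrukh in UTC: 09:00-10:00, 10:30-15:00, 16:30-18:30 (add 9h to convert from UTC-9).
Ulla ∩ Arjun: 09:30-10:00, 12:00-15:00.
Ulla ∩ Arjun ∩ Farrukh: 09:30-10:00, 12:00-15:00.
So the common availability across everyone is 09:30-10:00, 12:00-15:00.
Summing the common windows: 30 + 180 = 210 minutes.

210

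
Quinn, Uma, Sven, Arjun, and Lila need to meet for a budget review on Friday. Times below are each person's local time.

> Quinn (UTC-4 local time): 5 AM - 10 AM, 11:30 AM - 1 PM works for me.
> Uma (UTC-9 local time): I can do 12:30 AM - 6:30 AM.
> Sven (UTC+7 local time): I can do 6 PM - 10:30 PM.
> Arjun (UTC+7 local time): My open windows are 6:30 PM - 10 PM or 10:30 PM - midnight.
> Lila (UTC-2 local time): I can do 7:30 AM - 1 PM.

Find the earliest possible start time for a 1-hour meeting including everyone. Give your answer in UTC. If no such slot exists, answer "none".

11:30

Quinn in UTC: 09:00-14:00, 15:30-17:00 (add 4h to convert from UTC-4).
Uma in UTC: 09:30-15:30 (add 9h to convert from UTC-9).
Sven in UTC: 11:00-15:30 (subtract 7h to convert from UTC+7).
Arjun in UTC: 11:30-15:00, 15:30-17:00 (subtract 7h to convert from UTC+7).
Lila in UTC: 09:30-15:00 (add 2h to convert from UTC-2).
Quinn ∩ Uma: 09:30-14:00.
Quinn ∩ Uma ∩ Sven: 11:00-14:00.
Quinn ∩ Uma ∩ Sven ∩ Arjun: 11:30-14:00.
Quinn ∩ Uma ∩ Sven ∩ Arjun ∩ Lila: 11:30-14:00.
The first common window of at least 60 minutes is 11:30-14:00, so the earliest start is 11:30.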